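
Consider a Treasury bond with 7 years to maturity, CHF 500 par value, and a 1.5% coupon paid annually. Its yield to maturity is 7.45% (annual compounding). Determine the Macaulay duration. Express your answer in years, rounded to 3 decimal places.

Periodic yield y = 0.0745. Discount each cash flow and weight by its year:
  t   CF        PV=CF/(1+0.0745)^t    t·PV
  1         7.50         6.9800         6.9800
  2         7.50         6.4960        12.9921
  3         7.50         6.0456        18.1369
  4         7.50         5.6265        22.5059
  5         7.50         5.2364        26.1818
  6         7.50         4.8733        29.2398
  7       507.50       306.8959     2,148.2714
  Σ                    342.1537     2,264.3078
Price P = Σ PV = 342.1537.
Macaulay duration = Σ(t·PV) / P = 2,264.3078 / 342.1537 = 6.61781 years.

6.618 years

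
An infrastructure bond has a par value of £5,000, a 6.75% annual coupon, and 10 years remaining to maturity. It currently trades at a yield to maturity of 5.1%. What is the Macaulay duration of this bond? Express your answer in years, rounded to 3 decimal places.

Periodic yield y = 0.051. Discount each cash flow and weight by its year:
  t   CF        PV=CF/(1+0.051)^t    t·PV
  1       337.50       321.1227       321.1227
  2       337.50       305.5402       611.0804
  3       337.50       290.7138       872.1414
  4       337.50       276.6068     1,106.4274
  5       337.50       263.1844     1,315.9222
  6       337.50       250.4134     1,502.4801
  7       337.50       238.2620     1,667.8339
  8       337.50       226.7003     1,813.6022
  9       337.50       215.6996     1,941.2964
  10    5,337.50     3,245.7176    32,457.1758
  Σ                  5,633.9608    43,609.0824
Price P = Σ PV = 5,633.9608.
Macaulay duration = Σ(t·PV) / P = 43,609.0824 / 5,633.9608 = 7.74040 years.

7.740 years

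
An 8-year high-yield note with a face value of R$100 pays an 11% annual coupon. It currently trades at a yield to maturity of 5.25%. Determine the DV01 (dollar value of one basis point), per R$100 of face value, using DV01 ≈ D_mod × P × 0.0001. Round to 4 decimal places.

Periodic yield y = 0.0525.
  t   CF        PV=CF/(1+0.0525)^t    t·PV
  1        11.00        10.4513        10.4513
  2        11.00         9.9300        19.8600
  3        11.00         9.4347        28.3040
  4        11.00         8.9640        35.8562
  5        11.00         8.5169        42.5846
  6        11.00         8.0921        48.5525
  7        11.00         7.6884        53.8190
  8       111.00        73.7133       589.7068
  Σ                    136.7908       829.1343
P = 136.7908; D_Mac = 6.06133 yrs; D_mod = 5.75899 yrs.
DV01 ≈ 5.75899 × 136.7908 × 0.0001 = 0.078778.

R$0.0788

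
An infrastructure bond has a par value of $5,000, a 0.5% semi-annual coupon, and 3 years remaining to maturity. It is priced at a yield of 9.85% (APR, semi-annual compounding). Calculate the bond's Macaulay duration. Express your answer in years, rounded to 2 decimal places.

2.98 years

Periodic yield y = 0.04925. Discount each cash flow and weight by its period:
  t   CF        PV=CF/(1+0.04925)^t    t·PV
  1        12.50        11.9133        11.9133
  2        12.50        11.3541        22.7082
  3        12.50        10.8211        32.4634
  4        12.50        10.3132        41.2529
  5        12.50         9.8291        49.1457
  6     5,012.50     3,756.4751    22,538.8508
  Σ                  3,810.7060    22,696.3342
Price P = Σ PV = 3,810.7060.
Macaulay duration = Σ(t·PV) / P = 22,696.3342 / 3,810.7060 = 5.95594 half-year periods.
In years: 5.95594 / 2 = 2.97797 years.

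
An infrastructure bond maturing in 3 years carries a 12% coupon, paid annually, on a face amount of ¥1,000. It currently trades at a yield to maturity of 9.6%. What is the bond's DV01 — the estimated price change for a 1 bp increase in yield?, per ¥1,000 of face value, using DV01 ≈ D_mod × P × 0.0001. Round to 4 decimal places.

Periodic yield y = 0.096.
  t   CF        PV=CF/(1+0.096)^t    t·PV
  1       120.00       109.4891       109.4891
  2       120.00        99.8988       199.7975
  3     1,120.00       850.7194     2,552.1583
  Σ                  1,060.1073     2,861.4449
P = 1,060.1073; D_Mac = 2.69920 yrs; D_mod = 2.46278 yrs.
DV01 ≈ 2.46278 × 1,060.1073 × 0.0001 = 0.261081.

¥0.2611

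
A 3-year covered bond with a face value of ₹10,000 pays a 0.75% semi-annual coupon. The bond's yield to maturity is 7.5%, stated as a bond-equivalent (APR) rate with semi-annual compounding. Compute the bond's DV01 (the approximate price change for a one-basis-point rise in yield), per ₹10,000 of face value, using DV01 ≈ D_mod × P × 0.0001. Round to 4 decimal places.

₹2.3509

Periodic yield y = 0.0375.
  t   CF        PV=CF/(1+0.0375)^t    t·PV
  1        37.50        36.1446        36.1446
  2        37.50        34.8381        69.6763
  3        37.50        33.5789       100.7368
  4        37.50        32.3652       129.4610
  5        37.50        31.1954       155.9771
  6    10,037.50     8,048.1660    48,288.9961
  Σ                  8,216.2883    48,780.9918
P = 8,216.2883; D_Mac = 5.93711 half-year periods = 2.96855 yrs; D_mod = 2.86126 yrs.
DV01 ≈ 2.86126 × 8,216.2883 × 0.0001 = 2.350891.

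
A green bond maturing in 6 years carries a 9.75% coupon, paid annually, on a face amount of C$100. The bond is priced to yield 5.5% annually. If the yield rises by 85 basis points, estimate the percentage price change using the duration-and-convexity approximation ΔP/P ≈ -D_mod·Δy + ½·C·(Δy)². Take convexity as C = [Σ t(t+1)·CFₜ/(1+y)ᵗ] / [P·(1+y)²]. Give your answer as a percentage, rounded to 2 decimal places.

With y = 0.055:
  t   CF        PV=CF/(1+0.055)^t    t·PV        t(t+1)·PV
  1         9.75         9.2417         9.2417          18.4834
  2         9.75         8.7599        17.5198          52.5595
  3         9.75         8.3032        24.9097          99.6388
  4         9.75         7.8704        31.4815         157.4073
  5         9.75         7.4601        37.3003         223.8018
  6       109.75        79.5957       477.5744       3,343.0207
  Σ                    121.2310       598.0274       3,894.9114
P = 121.2310; D_Mac = 4.93296 yrs; D_mod = 4.67579 yrs; C = 28.86549.
Duration effect: -4.67579 × (+0.0085) = -0.039744
Convexity effect: 0.5 × 28.86549 × (0.0085)² = +0.0010428
ΔP/P ≈ -0.039744 + 0.0010428 = -0.038701 = -3.8701%.

-3.87%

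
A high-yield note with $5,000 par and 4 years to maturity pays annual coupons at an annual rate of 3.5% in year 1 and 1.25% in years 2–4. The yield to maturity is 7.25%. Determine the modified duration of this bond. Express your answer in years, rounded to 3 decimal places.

3.582 years

Periodic yield y = 0.0725. First find Macaulay duration:
  t   CF        PV=CF/(1+0.0725)^t    t·PV
  1       175.00       163.1702       163.1702
  2        62.50        54.3357       108.6714
  3        62.50        50.6627       151.9880
  4     5,062.50     3,826.2719    15,305.0878
  Σ                  4,094.4405    15,728.9174
P = 4,094.4405; Macaulay duration = 15,728.9174 / 4,094.4405 = 3.84153 years.
Modified duration = D_Mac / (1 + y) = 3.84153 / 1.0725 = 3.58185 years.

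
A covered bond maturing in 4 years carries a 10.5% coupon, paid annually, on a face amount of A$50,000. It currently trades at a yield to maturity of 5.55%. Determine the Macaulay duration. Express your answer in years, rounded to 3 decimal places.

3.509 years

Periodic yield y = 0.0555. Discount each cash flow and weight by its year:
  t   CF        PV=CF/(1+0.0555)^t    t·PV
  1     5,250.00     4,973.9460     4,973.9460
  2     5,250.00     4,712.4074     9,424.8148
  3     5,250.00     4,464.6209    13,393.8628
  4    55,250.00    44,514.2778   178,057.1112
  Σ                 58,665.2521   205,849.7348
Price P = Σ PV = 58,665.2521.
Macaulay duration = Σ(t·PV) / P = 205,849.7348 / 58,665.2521 = 3.50889 years.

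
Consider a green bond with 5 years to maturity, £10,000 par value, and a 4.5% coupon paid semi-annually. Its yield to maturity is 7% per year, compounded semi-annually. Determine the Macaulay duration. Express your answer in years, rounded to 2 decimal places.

Periodic yield y = 0.035. Discount each cash flow and weight by its period:
  t   CF        PV=CF/(1+0.035)^t    t·PV
  1       225.00       217.3913       217.3913
  2       225.00       210.0399       420.0798
  3       225.00       202.9371       608.8113
  4       225.00       196.0745       784.2980
  5       225.00       189.4440       947.2198
  6       225.00       183.0376     1,098.2259
  7       225.00       176.8480     1,237.9358
  8       225.00       170.8676     1,366.9408
  9       225.00       165.0895     1,485.8052
  10   10,225.00     7,248.6949    72,486.9487
  Σ                  8,960.4243    80,653.6566
Price P = Σ PV = 8,960.4243.
Macaulay duration = Σ(t·PV) / P = 80,653.6566 / 8,960.4243 = 9.00110 half-year periods.
In years: 9.00110 / 2 = 4.50055 years.

4.50 years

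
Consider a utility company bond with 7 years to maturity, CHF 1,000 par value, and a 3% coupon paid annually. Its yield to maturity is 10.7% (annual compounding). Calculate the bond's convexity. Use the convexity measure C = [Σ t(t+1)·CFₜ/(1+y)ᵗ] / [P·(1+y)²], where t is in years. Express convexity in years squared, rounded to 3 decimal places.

With y = 0.107:
  t   CF        PV=CF/(1+0.107)^t    t·PV        t(t+1)·PV
  1        30.00        27.1003        27.1003          54.2005
  2        30.00        24.4808        48.9616         146.8849
  3        30.00        22.1146        66.3437         265.3748
  4        30.00        19.9770        79.9081         399.5405
  5        30.00        18.0461        90.2305         541.3827
  6        30.00        16.3018        97.8108         684.6756
  7     1,030.00       505.5963     3,539.1740      28,313.3922
  Σ                    633.6169     3,949.5290      30,405.4512
P = 633.6169.
Convexity = Σ t(t+1)·PV / [P·(1+y)²] = 30,405.4512 / (633.6169 × 1.225449) = 39.15881.

39.159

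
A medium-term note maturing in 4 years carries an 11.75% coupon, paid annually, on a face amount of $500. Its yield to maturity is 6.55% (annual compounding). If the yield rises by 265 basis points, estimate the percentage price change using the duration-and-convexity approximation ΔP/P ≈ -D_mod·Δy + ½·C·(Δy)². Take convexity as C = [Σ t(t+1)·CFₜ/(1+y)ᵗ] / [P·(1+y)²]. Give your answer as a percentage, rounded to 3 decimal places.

With y = 0.0655:
  t   CF        PV=CF/(1+0.0655)^t    t·PV        t(t+1)·PV
  1        58.75        55.1384        55.1384         110.2769
  2        58.75        51.7489       103.4978         310.4933
  3        58.75        48.5677       145.7031         582.8124
  4       558.75       433.5146     1,734.0584       8,670.2918
  Σ                    588.9696     2,038.3977       9,673.8743
P = 588.9696; D_Mac = 3.46096 yrs; D_mod = 3.24820 yrs; C = 14.46774.
Duration effect: -3.24820 × (+0.0265) = -0.086077
Convexity effect: 0.5 × 14.46774 × (0.0265)² = +0.0050800
ΔP/P ≈ -0.086077 + 0.0050800 = -0.080997 = -8.0997%.

-8.100%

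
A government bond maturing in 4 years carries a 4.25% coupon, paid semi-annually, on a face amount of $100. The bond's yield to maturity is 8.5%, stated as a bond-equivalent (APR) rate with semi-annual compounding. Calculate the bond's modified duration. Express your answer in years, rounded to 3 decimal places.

3.543 years

Periodic yield y = 0.0425. First find Macaulay duration:
  t   CF        PV=CF/(1+0.0425)^t    t·PV
  1        2.125         2.0384         2.0384
  2        2.125         1.9553         3.9105
  3        2.125         1.8756         5.6267
  4        2.125         1.7991         7.1964
  5        2.125         1.7258         8.6288
  6        2.125         1.6554         9.9324
  7        2.125         1.5879        11.1154
  8      102.125        73.2021       585.6168
  Σ                     85.8395       634.0653
P = 85.8395; Macaulay duration = 634.0653 / 85.8395 = 7.38664 half-year periods = 3.69332 years.
Modified duration = D_Mac / (1 + y) = 3.69332 / 1.0425 = 3.54275 years.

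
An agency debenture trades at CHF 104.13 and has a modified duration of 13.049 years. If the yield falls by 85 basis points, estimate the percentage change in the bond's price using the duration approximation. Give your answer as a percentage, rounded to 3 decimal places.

Duration approximation: ΔP/P ≈ -D_mod · Δy = -13.049 × (-0.0085) = +0.1109165.
As a percentage: +11.09165%.

+11.092%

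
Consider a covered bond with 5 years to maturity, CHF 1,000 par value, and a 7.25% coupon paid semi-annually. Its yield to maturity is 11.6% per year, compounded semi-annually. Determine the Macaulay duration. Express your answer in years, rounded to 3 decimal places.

Periodic yield y = 0.058. Discount each cash flow and weight by its period:
  t   CF        PV=CF/(1+0.058)^t    t·PV
  1        36.25        34.2628        34.2628
  2        36.25        32.3845        64.7689
  3        36.25        30.6091        91.8274
  4        36.25        28.9311       115.7245
  5        36.25        27.3451       136.7255
  6        36.25        25.8460       155.0762
  7        36.25        24.4291       171.0040
  8        36.25        23.0899       184.7195
  9        36.25        21.8241       196.4172
  10    1,036.25       589.6684     5,896.6842
  Σ                    838.3903     7,047.2102
Price P = Σ PV = 838.3903.
Macaulay duration = Σ(t·PV) / P = 7,047.2102 / 838.3903 = 8.40564 half-year periods.
In years: 8.40564 / 2 = 4.20282 years.

4.203 years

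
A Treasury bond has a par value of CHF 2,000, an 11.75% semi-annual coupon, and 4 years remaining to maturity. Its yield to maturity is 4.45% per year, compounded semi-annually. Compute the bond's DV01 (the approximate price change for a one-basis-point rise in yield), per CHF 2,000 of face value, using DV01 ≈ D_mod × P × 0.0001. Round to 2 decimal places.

Periodic yield y = 0.02225.
  t   CF        PV=CF/(1+0.02225)^t    t·PV
  1       117.50       114.9425       114.9425
  2       117.50       112.4407       224.8814
  3       117.50       109.9934       329.9801
  4       117.50       107.5993       430.3971
  5       117.50       105.2573       526.2866
  6       117.50       102.9663       617.7979
  7       117.50       100.7252       705.0762
  8     2,117.50     1,775.6872    14,205.4976
  Σ                  2,529.6119    17,154.8595
P = 2,529.6119; D_Mac = 6.78162 half-year periods = 3.39081 yrs; D_mod = 3.31701 yrs.
DV01 ≈ 3.31701 × 2,529.6119 × 0.0001 = 0.839074.

CHF 0.84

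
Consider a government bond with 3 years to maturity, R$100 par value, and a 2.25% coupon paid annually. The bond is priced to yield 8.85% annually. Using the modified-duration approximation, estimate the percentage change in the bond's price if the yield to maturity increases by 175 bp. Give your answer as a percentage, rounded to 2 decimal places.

-4.71%

Periodic yield y = 0.0885. Modified duration first:
  t   CF        PV=CF/(1+0.0885)^t    t·PV
  1         2.25         2.0671         2.0671
  2         2.25         1.8990         3.7980
  3       102.25        79.2826       237.8479
  Σ                     83.2487       243.7129
P = 83.2487; D_Mac = 2.92753 yrs; D_mod = 2.92753/(1+0.0885) = 2.68951 yrs.
ΔP/P ≈ -D_mod · Δy = -2.68951 × (+0.0175) = -0.047066 = -4.7066%.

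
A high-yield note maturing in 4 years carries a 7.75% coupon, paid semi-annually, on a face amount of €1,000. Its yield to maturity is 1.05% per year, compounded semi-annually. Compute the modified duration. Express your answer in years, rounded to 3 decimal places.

Periodic yield y = 0.00525. First find Macaulay duration:
  t   CF        PV=CF/(1+0.00525)^t    t·PV
  1        38.75        38.5476        38.5476
  2        38.75        38.3463        76.6926
  3        38.75        38.1460       114.4381
  4        38.75        37.9468       151.7873
  5        38.75        37.7486       188.7432
  6        38.75        37.5515       225.3090
  7        38.75        37.3554       261.4876
  8     1,038.75       996.1354     7,969.0834
  Σ                  1,261.7777     9,026.0888
P = 1,261.7777; Macaulay duration = 9,026.0888 / 1,261.7777 = 7.15347 half-year periods = 3.57673 years.
Modified duration = D_Mac / (1 + y) = 3.57673 / 1.00525 = 3.55806 years.

3.558 years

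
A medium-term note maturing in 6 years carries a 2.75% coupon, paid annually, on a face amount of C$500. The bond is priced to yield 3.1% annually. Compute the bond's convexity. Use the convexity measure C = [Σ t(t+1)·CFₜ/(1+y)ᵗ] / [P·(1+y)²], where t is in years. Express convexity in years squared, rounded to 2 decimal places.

36.09

With y = 0.031:
  t   CF        PV=CF/(1+0.031)^t    t·PV        t(t+1)·PV
  1        13.75        13.3366        13.3366          26.6731
  2        13.75        12.9356        25.8711          77.6134
  3        13.75        12.5466        37.6399         150.5594
  4        13.75        12.1694        48.6775         243.3874
  5        13.75        11.8035        59.0173         354.1038
  6       513.75       427.7597     2,566.5581      17,965.9064
  Σ                    490.5513     2,751.1004      18,818.2436
P = 490.5513.
Convexity = Σ t(t+1)·PV / [P·(1+y)²] = 18,818.2436 / (490.5513 × 1.062961) = 36.08921.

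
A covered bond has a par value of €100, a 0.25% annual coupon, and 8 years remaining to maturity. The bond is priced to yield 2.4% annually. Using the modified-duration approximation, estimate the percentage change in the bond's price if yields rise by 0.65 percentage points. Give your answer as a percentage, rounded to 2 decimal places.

-5.03%

Periodic yield y = 0.024. Modified duration first:
  t   CF        PV=CF/(1+0.024)^t    t·PV
  1         0.25         0.2441         0.2441
  2         0.25         0.2384         0.4768
  3         0.25         0.2328         0.6985
  4         0.25         0.2274         0.9095
  5         0.25         0.2220         1.1102
  6         0.25         0.2168         1.3010
  7         0.25         0.2118         1.4823
  8       100.25        82.9249       663.3989
  Σ                     84.5183       669.6214
P = 84.5183; D_Mac = 7.92280 yrs; D_mod = 7.92280/(1+0.024) = 7.73711 yrs.
ΔP/P ≈ -D_mod · Δy = -7.73711 × (+0.0065) = -0.050291 = -5.0291%.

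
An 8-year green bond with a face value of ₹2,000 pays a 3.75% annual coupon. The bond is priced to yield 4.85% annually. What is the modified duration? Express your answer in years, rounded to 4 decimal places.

6.6911 years

Periodic yield y = 0.0485. First find Macaulay duration:
  t   CF        PV=CF/(1+0.0485)^t    t·PV
  1        75.00        71.5308        71.5308
  2        75.00        68.2220       136.4440
  3        75.00        65.0663       195.1988
  4        75.00        62.0565       248.2261
  5        75.00        59.1860       295.9301
  6        75.00        56.4483       338.6896
  7        75.00        53.8372       376.8602
  8     2,075.00     1,420.5961    11,364.7689
  Σ                  1,856.9431    13,027.6485
P = 1,856.9431; Macaulay duration = 13,027.6485 / 1,856.9431 = 7.01564 years.
Modified duration = D_Mac / (1 + y) = 7.01564 / 1.0485 = 6.69112 years.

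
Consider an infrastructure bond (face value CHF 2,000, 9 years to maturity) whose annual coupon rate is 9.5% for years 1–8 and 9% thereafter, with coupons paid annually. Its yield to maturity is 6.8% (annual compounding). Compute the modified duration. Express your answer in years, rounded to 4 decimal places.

Periodic yield y = 0.068. First find Macaulay duration:
  t   CF        PV=CF/(1+0.068)^t    t·PV
  1       190.00       177.9026       177.9026
  2       190.00       166.5755       333.1510
  3       190.00       155.9696       467.9087
  4       190.00       146.0389       584.1556
  5       190.00       136.7406       683.7028
  6       190.00       128.0342       768.2054
  7       190.00       119.8822       839.1756
  8       190.00       112.2493       897.9943
  9     2,180.00     1,205.9109    10,853.1981
  Σ                  2,349.3038    15,605.3940
P = 2,349.3038; Macaulay duration = 15,605.3940 / 2,349.3038 = 6.64256 years.
Modified duration = D_Mac / (1 + y) = 6.64256 / 1.068 = 6.21963 years.

6.2196 years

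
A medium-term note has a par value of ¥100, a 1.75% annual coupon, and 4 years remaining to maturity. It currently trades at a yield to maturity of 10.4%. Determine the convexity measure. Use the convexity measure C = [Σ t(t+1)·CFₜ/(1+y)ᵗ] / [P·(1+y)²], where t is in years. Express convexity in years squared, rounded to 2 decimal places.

15.74

With y = 0.104:
  t   CF        PV=CF/(1+0.104)^t    t·PV        t(t+1)·PV
  1         1.75         1.5851         1.5851           3.1703
  2         1.75         1.4358         2.8716           8.6149
  3         1.75         1.3006         3.9017          15.6067
  4       101.75        68.4949       273.9795       1,369.8976
  Σ                     72.8164       282.3380       1,397.2896
P = 72.8164.
Convexity = Σ t(t+1)·PV / [P·(1+y)²] = 1,397.2896 / (72.8164 × 1.218816) = 15.74414.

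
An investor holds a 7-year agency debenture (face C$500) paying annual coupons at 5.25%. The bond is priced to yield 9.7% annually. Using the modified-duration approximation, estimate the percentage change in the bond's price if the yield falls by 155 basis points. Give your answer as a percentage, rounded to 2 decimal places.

+8.32%

Periodic yield y = 0.097. Modified duration first:
  t   CF        PV=CF/(1+0.097)^t    t·PV
  1        26.25        23.9289        23.9289
  2        26.25        21.8130        43.6261
  3        26.25        19.8843        59.6528
  4        26.25        18.1260        72.5041
  5        26.25        16.5233        82.6164
  6        26.25        15.0622        90.3734
  7       526.25       275.2617     1,926.8316
  Σ                    390.5994     2,299.5333
P = 390.5994; D_Mac = 5.88719 yrs; D_mod = 5.88719/(1+0.097) = 5.36663 yrs.
ΔP/P ≈ -D_mod · Δy = -5.36663 × (-0.0155) = +0.083183 = +8.3183%.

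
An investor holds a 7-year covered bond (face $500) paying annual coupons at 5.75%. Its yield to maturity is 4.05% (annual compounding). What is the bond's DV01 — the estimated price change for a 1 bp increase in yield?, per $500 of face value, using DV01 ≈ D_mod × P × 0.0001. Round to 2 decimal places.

Periodic yield y = 0.0405.
  t   CF        PV=CF/(1+0.0405)^t    t·PV
  1        28.75        27.6309        27.6309
  2        28.75        26.5555        53.1109
  3        28.75        25.5218        76.5655
  4        28.75        24.5284        98.1137
  5        28.75        23.5737       117.8684
  6        28.75        22.6561       135.9367
  7       528.75       400.4569     2,803.1983
  Σ                    550.9233     3,312.4244
P = 550.9233; D_Mac = 6.01250 yrs; D_mod = 5.77847 yrs.
DV01 ≈ 5.77847 × 550.9233 × 0.0001 = 0.318349.

$0.32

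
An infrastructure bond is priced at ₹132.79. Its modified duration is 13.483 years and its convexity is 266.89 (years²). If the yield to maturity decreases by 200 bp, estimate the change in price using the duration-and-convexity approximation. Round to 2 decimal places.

+₹42.90

Duration effect: -D_mod·Δy = -13.483 × (-0.02) = +0.269660
Convexity effect: ½·C·(Δy)² = 0.5 × 266.89 × (-0.02)² = +0.0533780
ΔP/P ≈ +0.269660 + 0.0533780 = +0.323038
ΔP ≈ 132.79 × (+0.323038) = +42.89621602.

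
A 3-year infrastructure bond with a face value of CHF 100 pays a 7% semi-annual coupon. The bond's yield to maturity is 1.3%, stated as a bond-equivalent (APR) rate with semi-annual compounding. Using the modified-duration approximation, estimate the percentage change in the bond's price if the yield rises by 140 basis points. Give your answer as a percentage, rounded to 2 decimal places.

Periodic yield y = 0.0065. Modified duration first:
  t   CF        PV=CF/(1+0.0065)^t    t·PV
  1         3.50         3.4774         3.4774
  2         3.50         3.4549         6.9099
  3         3.50         3.4326        10.2979
  4         3.50         3.4105        13.6418
  5         3.50         3.3884        16.9422
  6       103.50        99.5538       597.3226
  Σ                    116.7176       648.5917
P = 116.7176; D_Mac = 5.55693 half-year periods = 2.77847 yrs; D_mod = 2.77847/(1+0.0065) = 2.76052 yrs.
ΔP/P ≈ -D_mod · Δy = -2.76052 × (+0.014) = -0.038647 = -3.8647%.

-3.86%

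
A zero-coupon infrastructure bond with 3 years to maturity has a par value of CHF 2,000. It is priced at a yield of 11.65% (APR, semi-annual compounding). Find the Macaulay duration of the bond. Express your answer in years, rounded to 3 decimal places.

A zero-coupon bond has a single cash flow at maturity, so its Macaulay duration equals its maturity: 3 years.
(Equivalently: 6 semi-annual periods ÷ 2 = 3 years.)

3.000 years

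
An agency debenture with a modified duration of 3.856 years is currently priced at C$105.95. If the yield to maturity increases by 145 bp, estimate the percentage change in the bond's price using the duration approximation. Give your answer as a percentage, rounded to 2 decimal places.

-5.59%

Duration approximation: ΔP/P ≈ -D_mod · Δy = -3.856 × (+0.0145) = -0.055912.
As a percentage: -5.5912%.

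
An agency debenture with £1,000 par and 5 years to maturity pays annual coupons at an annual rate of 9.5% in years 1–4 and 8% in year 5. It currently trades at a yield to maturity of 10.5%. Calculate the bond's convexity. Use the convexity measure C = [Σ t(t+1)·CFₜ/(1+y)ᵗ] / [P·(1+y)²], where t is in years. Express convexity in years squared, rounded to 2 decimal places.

With y = 0.105:
  t   CF        PV=CF/(1+0.105)^t    t·PV        t(t+1)·PV
  1        95.00        85.9729        85.9729         171.9457
  2        95.00        77.8035       155.6070         466.8209
  3        95.00        70.4104       211.2312         844.9247
  4        95.00        63.7198       254.8793       1,274.3963
  5     1,080.00       655.5599     3,277.7994      19,666.7963
  Σ                    953.4664     3,985.4896      22,424.8839
P = 953.4664.
Convexity = Σ t(t+1)·PV / [P·(1+y)²] = 22,424.8839 / (953.4664 × 1.221025) = 19.26195.

19.26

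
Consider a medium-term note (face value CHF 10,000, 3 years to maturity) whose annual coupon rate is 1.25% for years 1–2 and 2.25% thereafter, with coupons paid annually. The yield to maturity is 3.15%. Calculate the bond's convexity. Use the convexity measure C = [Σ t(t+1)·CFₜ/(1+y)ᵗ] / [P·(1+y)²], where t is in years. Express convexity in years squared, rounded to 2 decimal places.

With y = 0.0315:
  t   CF        PV=CF/(1+0.0315)^t    t·PV        t(t+1)·PV
  1       125.00       121.1827       121.1827         242.3655
  2       125.00       117.4821       234.9641         704.8924
  3    10,225.00     9,316.5607    27,949.6822     111,798.7289
  Σ                  9,555.2255    28,305.8291     112,745.9867
P = 9,555.2255.
Convexity = Σ t(t+1)·PV / [P·(1+y)²] = 112,745.9867 / (9,555.2255 × 1.063992) = 11.08975.

11.09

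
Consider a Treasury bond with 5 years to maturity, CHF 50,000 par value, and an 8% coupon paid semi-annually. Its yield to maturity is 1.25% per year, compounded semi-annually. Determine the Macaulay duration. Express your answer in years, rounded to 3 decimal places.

4.337 years

Periodic yield y = 0.00625. Discount each cash flow and weight by its period:
  t   CF        PV=CF/(1+0.00625)^t    t·PV
  1     2,000.00     1,987.5776     1,987.5776
  2     2,000.00     1,975.2324     3,950.4649
  3     2,000.00     1,962.9639     5,888.8917
  4     2,000.00     1,950.7716     7,803.0864
  5     2,000.00     1,938.6550     9,693.2750
  6     2,000.00     1,926.6137    11,559.6820
  7     2,000.00     1,914.6471    13,402.5298
  8     2,000.00     1,902.7549    15,222.0392
  9     2,000.00     1,890.9365    17,018.4289
  10   52,000.00    48,858.9815   488,589.8154
  Σ                 66,309.1343   575,115.7908
Price P = Σ PV = 66,309.1343.
Macaulay duration = Σ(t·PV) / P = 575,115.7908 / 66,309.1343 = 8.67325 half-year periods.
In years: 8.67325 / 2 = 4.33663 years.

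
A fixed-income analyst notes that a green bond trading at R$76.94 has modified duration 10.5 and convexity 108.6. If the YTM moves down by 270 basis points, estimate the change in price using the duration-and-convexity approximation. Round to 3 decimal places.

Duration effect: -D_mod·Δy = -10.5 × (-0.027) = +0.283500
Convexity effect: ½·C·(Δy)² = 0.5 × 108.6 × (-0.027)² = +0.0395847
ΔP/P ≈ +0.283500 + 0.0395847 = +0.3230847
ΔP ≈ 76.94 × (+0.3230847) = +24.858136818.

+R$24.858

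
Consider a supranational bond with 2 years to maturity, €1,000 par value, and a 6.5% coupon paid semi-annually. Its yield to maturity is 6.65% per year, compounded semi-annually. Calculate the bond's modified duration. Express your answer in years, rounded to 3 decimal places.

1.846 years

Periodic yield y = 0.03325. First find Macaulay duration:
  t   CF        PV=CF/(1+0.03325)^t    t·PV
  1        32.50        31.4541        31.4541
  2        32.50        30.4420        60.8839
  3        32.50        29.4623        88.3870
  4     1,032.50       905.8753     3,623.5011
  Σ                    997.2337     3,804.2261
P = 997.2337; Macaulay duration = 3,804.2261 / 997.2337 = 3.81478 half-year periods = 1.90739 years.
Modified duration = D_Mac / (1 + y) = 1.90739 / 1.03325 = 1.84601 years.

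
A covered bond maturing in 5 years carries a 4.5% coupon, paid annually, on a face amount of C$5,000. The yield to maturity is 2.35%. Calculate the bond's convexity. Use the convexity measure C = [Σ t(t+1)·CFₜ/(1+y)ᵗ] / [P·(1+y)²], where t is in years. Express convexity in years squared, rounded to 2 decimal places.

With y = 0.0235:
  t   CF        PV=CF/(1+0.0235)^t    t·PV        t(t+1)·PV
  1       225.00       219.8339       219.8339         439.6678
  2       225.00       214.7864       429.5728       1,288.7185
  3       225.00       209.8548       629.5645       2,518.2580
  4       225.00       205.0365       820.1459       4,100.7295
  5     5,225.00     4,652.0788    23,260.3939     139,562.3631
  Σ                  5,501.5904    25,359.5110     147,909.7370
P = 5,501.5904.
Convexity = Σ t(t+1)·PV / [P·(1+y)²] = 147,909.7370 / (5,501.5904 × 1.047552) = 25.66450.

25.66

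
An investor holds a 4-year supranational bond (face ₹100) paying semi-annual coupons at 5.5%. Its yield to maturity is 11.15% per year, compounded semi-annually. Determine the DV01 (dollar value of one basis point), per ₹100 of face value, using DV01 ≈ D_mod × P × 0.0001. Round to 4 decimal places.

Periodic yield y = 0.05575.
  t   CF        PV=CF/(1+0.05575)^t    t·PV
  1         2.75         2.6048         2.6048
  2         2.75         2.4672         4.9345
  3         2.75         2.3370         7.0109
  4         2.75         2.2135         8.8542
  5         2.75         2.0967        10.4833
  6         2.75         1.9859        11.9156
  7         2.75         1.8811        13.1675
  8       102.75        66.5722       532.5778
  Σ                     82.1584       591.5485
P = 82.1584; D_Mac = 7.20010 half-year periods = 3.60005 yrs; D_mod = 3.40994 yrs.
DV01 ≈ 3.40994 × 82.1584 × 0.0001 = 0.028016.

₹0.0280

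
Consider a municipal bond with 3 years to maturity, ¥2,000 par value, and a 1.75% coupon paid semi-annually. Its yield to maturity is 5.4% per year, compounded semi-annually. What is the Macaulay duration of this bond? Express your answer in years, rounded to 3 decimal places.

Periodic yield y = 0.027. Discount each cash flow and weight by its period:
  t   CF        PV=CF/(1+0.027)^t    t·PV
  1        17.50        17.0399        17.0399
  2        17.50        16.5919        33.1839
  3        17.50        16.1557        48.4672
  4        17.50        15.7310        62.9240
  5        17.50        15.3174        76.5871
  6     2,017.50     1,719.4553    10,316.7316
  Σ                  1,800.2913    10,554.9337
Price P = Σ PV = 1,800.2913.
Macaulay duration = Σ(t·PV) / P = 10,554.9337 / 1,800.2913 = 5.86290 half-year periods.
In years: 5.86290 / 2 = 2.93145 years.

2.931 years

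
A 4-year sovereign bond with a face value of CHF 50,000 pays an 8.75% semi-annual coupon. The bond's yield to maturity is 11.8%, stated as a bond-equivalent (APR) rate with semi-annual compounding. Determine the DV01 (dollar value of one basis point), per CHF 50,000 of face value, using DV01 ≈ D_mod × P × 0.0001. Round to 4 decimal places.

CHF 14.6434

Periodic yield y = 0.059.
  t   CF        PV=CF/(1+0.059)^t    t·PV
  1     2,187.50     2,065.6280     2,065.6280
  2     2,187.50     1,950.5458     3,901.0915
  3     2,187.50     1,841.8751     5,525.6254
  4     2,187.50     1,739.2588     6,957.0354
  5     2,187.50     1,642.3596     8,211.7981
  6     2,187.50     1,550.8590     9,305.1537
  7     2,187.50     1,464.4560    10,251.1923
  8    52,187.50    32,991.2531   263,930.0250
  Σ                 45,246.2354   310,147.5494
P = 45,246.2354; D_Mac = 6.85466 half-year periods = 3.42733 yrs; D_mod = 3.23638 yrs.
DV01 ≈ 3.23638 × 45,246.2354 × 0.0001 = 14.643416.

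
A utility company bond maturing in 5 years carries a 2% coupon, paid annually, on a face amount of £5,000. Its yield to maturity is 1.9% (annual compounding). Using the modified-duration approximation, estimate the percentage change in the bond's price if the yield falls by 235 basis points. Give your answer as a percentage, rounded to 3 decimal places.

+11.089%

Periodic yield y = 0.019. Modified duration first:
  t   CF        PV=CF/(1+0.019)^t    t·PV
  1       100.00        98.1354        98.1354
  2       100.00        96.3056       192.6112
  3       100.00        94.5099       283.5298
  4       100.00        92.7477       370.9909
  5     5,100.00     4,641.9372    23,209.6858
  Σ                  5,023.6359    24,154.9531
P = 5,023.6359; D_Mac = 4.80826 yrs; D_mod = 4.80826/(1+0.019) = 4.71861 yrs.
ΔP/P ≈ -D_mod · Δy = -4.71861 × (-0.0235) = +0.110887 = +11.0887%.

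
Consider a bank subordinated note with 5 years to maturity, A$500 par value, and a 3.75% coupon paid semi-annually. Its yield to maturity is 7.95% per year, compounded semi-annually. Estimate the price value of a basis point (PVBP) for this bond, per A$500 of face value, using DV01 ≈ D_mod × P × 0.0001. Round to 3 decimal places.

Periodic yield y = 0.03975.
  t   CF        PV=CF/(1+0.03975)^t    t·PV
  1        9.375         9.0166         9.0166
  2        9.375         8.6719        17.3438
  3        9.375         8.3404        25.0211
  4        9.375         8.0215        32.0860
  5        9.375         7.7148        38.5742
  6        9.375         7.4199        44.5194
  7        9.375         7.1362        49.9536
  8        9.375         6.8634        54.9073
  9        9.375         6.6010        59.4092
  10     509.375       344.9438     3,449.4379
  Σ                    414.7295     3,780.2689
P = 414.7295; D_Mac = 9.11502 half-year periods = 4.55751 yrs; D_mod = 4.38328 yrs.
DV01 ≈ 4.38328 × 414.7295 × 0.0001 = 0.181787.

A$0.182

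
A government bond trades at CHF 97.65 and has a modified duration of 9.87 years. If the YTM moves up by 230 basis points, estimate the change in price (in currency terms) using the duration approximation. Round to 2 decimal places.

Duration approximation: ΔP/P ≈ -D_mod · Δy = -9.87 × (+0.023) = -0.227010.
ΔP ≈ 97.65 × (-0.227010) = -22.1675265.

-CHF 22.17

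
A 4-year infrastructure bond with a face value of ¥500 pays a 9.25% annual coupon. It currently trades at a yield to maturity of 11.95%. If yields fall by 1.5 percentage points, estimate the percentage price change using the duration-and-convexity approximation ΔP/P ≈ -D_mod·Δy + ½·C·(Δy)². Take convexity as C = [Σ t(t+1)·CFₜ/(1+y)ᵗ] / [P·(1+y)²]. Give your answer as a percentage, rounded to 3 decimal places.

+4.836%

With y = 0.1195:
  t   CF        PV=CF/(1+0.1195)^t    t·PV        t(t+1)·PV
  1        46.25        41.3131        41.3131          82.6262
  2        46.25        36.9032        73.8063         221.4190
  3        46.25        32.9640        98.8919         395.5676
  4       546.25       347.7724     1,391.0894       6,955.4471
  Σ                    458.9526     1,605.1007       7,655.0598
P = 458.9526; D_Mac = 3.49731 yrs; D_mod = 3.12400 yrs; C = 13.30861.
Duration effect: -3.12400 × (-0.015) = +0.046860
Convexity effect: 0.5 × 13.30861 × (-0.015)² = +0.0014972
ΔP/P ≈ +0.046860 + 0.0014972 = +0.048357 = +4.8357%.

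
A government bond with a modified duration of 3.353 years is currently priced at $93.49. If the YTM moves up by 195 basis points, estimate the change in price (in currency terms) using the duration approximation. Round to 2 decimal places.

Duration approximation: ΔP/P ≈ -D_mod · Δy = -3.353 × (+0.0195) = -0.0653835.
ΔP ≈ 93.49 × (-0.0653835) = -6.112703415.

-$6.11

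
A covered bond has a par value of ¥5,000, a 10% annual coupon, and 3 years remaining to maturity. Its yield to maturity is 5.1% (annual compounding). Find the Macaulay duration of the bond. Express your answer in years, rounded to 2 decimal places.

2.75 years

Periodic yield y = 0.051. Discount each cash flow and weight by its year:
  t   CF        PV=CF/(1+0.051)^t    t·PV
  1       500.00       475.7374       475.7374
  2       500.00       452.6521       905.3043
  3     5,500.00     4,737.5580    14,212.6740
  Σ                  5,665.9475    15,593.7157
Price P = Σ PV = 5,665.9475.
Macaulay duration = Σ(t·PV) / P = 15,593.7157 / 5,665.9475 = 2.75218 years.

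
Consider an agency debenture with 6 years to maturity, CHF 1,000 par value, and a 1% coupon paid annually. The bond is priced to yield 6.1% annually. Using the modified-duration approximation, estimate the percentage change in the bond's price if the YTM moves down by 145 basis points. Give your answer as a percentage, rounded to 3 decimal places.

Periodic yield y = 0.061. Modified duration first:
  t   CF        PV=CF/(1+0.061)^t    t·PV
  1        10.00         9.4251         9.4251
  2        10.00         8.8832        17.7664
  3        10.00         8.3725        25.1174
  4        10.00         7.8911        31.5645
  5        10.00         7.4374        37.1872
  6     1,010.00       707.9932     4,247.9590
  Σ                    750.0025     4,369.0196
P = 750.0025; D_Mac = 5.82534 yrs; D_mod = 5.82534/(1+0.061) = 5.49042 yrs.
ΔP/P ≈ -D_mod · Δy = -5.49042 × (-0.0145) = +0.079611 = +7.9611%.

+7.961%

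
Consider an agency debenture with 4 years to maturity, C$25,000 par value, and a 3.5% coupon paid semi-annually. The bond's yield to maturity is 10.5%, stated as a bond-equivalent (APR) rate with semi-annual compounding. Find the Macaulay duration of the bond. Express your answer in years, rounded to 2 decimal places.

Periodic yield y = 0.0525. Discount each cash flow and weight by its period:
  t   CF        PV=CF/(1+0.0525)^t    t·PV
  1       437.50       415.6770       415.6770
  2       437.50       394.9425       789.8850
  3       437.50       375.2423     1,125.7268
  4       437.50       356.5247     1,426.0989
  5       437.50       338.7408     1,693.7041
  6       437.50       321.8440     1,931.0641
  7       437.50       305.7900     2,140.5302
  8    25,437.50    16,892.6425   135,141.1398
  Σ                 19,401.4038   144,663.8257
Price P = Σ PV = 19,401.4038.
Macaulay duration = Σ(t·PV) / P = 144,663.8257 / 19,401.4038 = 7.45636 half-year periods.
In years: 7.45636 / 2 = 3.72818 years.

3.73 years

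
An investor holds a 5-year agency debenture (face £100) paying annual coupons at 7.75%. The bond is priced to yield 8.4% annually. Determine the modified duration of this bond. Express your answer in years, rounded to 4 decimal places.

Periodic yield y = 0.084. First find Macaulay duration:
  t   CF        PV=CF/(1+0.084)^t    t·PV
  1         7.75         7.1494         7.1494
  2         7.75         6.5954        13.1909
  3         7.75         6.0843        18.2530
  4         7.75         5.6129        22.4515
  5       107.75        71.9898       359.9489
  Σ                     97.4319       420.9937
P = 97.4319; Macaulay duration = 420.9937 / 97.4319 = 4.32090 years.
Modified duration = D_Mac / (1 + y) = 4.32090 / 1.084 = 3.98607 years.

3.9861 years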